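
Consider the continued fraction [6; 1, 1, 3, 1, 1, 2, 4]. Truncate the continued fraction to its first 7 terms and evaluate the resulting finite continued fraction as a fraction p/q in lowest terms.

a_0 = 6: 6/1
a_1 = 1: 7/1
a_2 = 1: 13/2
a_3 = 3: 46/7
a_4 = 1: 59/9
a_5 = 1: 105/16
a_6 = 2: 269/41

269/41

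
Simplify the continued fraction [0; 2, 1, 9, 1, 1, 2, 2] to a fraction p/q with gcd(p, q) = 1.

Work from the innermost term outward:
Start with 2.
2 + 1/(2/1) = 2 + 1/2 = 5/2
1 + 1/(5/2) = 1 + 2/5 = 7/5
1 + 1/(7/5) = 1 + 5/7 = 12/7
9 + 1/(12/7) = 9 + 7/12 = 115/12
1 + 1/(115/12) = 1 + 12/115 = 127/115
2 + 1/(127/115) = 2 + 115/127 = 369/127
0 + 1/(369/127) = 0 + 127/369 = 127/369

127/369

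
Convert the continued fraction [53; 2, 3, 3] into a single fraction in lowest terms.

1229/23

a_0 = 53: 53/1
a_1 = 2: 107/2
a_2 = 3: 374/7
a_3 = 3: 1229/23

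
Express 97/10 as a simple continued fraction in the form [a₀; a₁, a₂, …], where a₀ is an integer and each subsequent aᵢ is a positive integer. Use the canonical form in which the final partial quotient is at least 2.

⌊97/10⌋ = 9, remainder 7
⌊10/7⌋ = 1, remainder 3
⌊7/3⌋ = 2, remainder 1
⌊3/1⌋ = 3, remainder 0

[9; 1, 2, 3]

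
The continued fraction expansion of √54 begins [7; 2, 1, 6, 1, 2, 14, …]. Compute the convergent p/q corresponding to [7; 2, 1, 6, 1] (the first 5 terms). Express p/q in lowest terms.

169/23

a_0 = 7: 7/1
a_1 = 2: 15/2
a_2 = 1: 22/3
a_3 = 6: 147/20
a_4 = 1: 169/23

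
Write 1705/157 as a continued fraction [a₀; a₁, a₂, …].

[10; 1, 6, 7, 3]

Apply division with remainder until the remainder is 0:
1705 = 10·157 + 135, so a_0 = 10
157 = 1·135 + 22, so a_1 = 1
135 = 6·22 + 3, so a_2 = 6
22 = 7·3 + 1, so a_3 = 7
3 = 3·1 + 0, so a_4 = 3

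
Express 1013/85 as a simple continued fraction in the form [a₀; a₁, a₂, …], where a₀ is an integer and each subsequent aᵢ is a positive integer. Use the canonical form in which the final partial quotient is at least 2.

1013 = 11·85 + 78, so a_0 = 11
85 = 1·78 + 7, so a_1 = 1
78 = 11·7 + 1, so a_2 = 11
7 = 7·1 + 0, so a_3 = 7

[11; 1, 11, 7]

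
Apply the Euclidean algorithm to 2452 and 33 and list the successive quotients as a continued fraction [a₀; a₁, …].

[74; 3, 3, 3]

2452 = 74·33 + 10, so a_0 = 74
33 = 3·10 + 3, so a_1 = 3
10 = 3·3 + 1, so a_2 = 3
3 = 3·1 + 0, so a_3 = 3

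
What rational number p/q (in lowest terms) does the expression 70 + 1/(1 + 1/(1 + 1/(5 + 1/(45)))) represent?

35061/497

Start with 45.
5 + 1/(45/1) = 5 + 1/45 = 226/45
1 + 1/(226/45) = 1 + 45/226 = 271/226
1 + 1/(271/226) = 1 + 226/271 = 497/271
70 + 1/(497/271) = 70 + 271/497 = 35061/497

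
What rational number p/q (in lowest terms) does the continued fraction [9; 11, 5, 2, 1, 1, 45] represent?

125152/13769

Start with 45.
1 + 1/(45/1) = 1 + 1/45 = 46/45
1 + 1/(46/45) = 1 + 45/46 = 91/46
2 + 1/(91/46) = 2 + 46/91 = 228/91
5 + 1/(228/91) = 5 + 91/228 = 1231/228
11 + 1/(1231/228) = 11 + 228/1231 = 13769/1231
9 + 1/(13769/1231) = 9 + 1231/13769 = 125152/13769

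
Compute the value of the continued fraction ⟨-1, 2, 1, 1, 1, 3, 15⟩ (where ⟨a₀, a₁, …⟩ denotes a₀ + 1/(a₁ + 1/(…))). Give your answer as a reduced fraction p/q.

-275/443

Use the convergent recurrence hₖ = aₖ·hₖ₋₁ + hₖ₋₂ (and likewise for the denominators kₖ):
a_0 = -1: -1/1
a_1 = 2: -1/2
a_2 = 1: -2/3
a_3 = 1: -3/5
a_4 = 1: -5/8
a_5 = 3: -18/29
a_6 = 15: -275/443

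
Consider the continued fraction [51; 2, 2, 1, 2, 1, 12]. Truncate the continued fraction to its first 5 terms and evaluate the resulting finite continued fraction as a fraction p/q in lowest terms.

977/19

Start with 2.
1 + 1/(2/1) = 1 + 1/2 = 3/2
2 + 1/(3/2) = 2 + 2/3 = 8/3
2 + 1/(8/3) = 2 + 3/8 = 19/8
51 + 1/(19/8) = 51 + 8/19 = 977/19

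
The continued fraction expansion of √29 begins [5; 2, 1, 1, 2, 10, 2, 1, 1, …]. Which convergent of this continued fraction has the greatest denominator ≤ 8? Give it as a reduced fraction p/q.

27/5

a_0 = 5: 5/1  (≤ bound)
a_1 = 2: 11/2  (≤ bound)
a_2 = 1: 16/3  (≤ bound)
a_3 = 1: 27/5  (≤ bound)
a_4 = 2: 70/13  (> 8, stop)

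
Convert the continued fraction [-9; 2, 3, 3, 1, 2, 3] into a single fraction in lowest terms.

-2390/279

Starting at the tail and folding back:
Start with 3.
2 + 1/(3/1) = 2 + 1/3 = 7/3
1 + 1/(7/3) = 1 + 3/7 = 10/7
3 + 1/(10/7) = 3 + 7/10 = 37/10
3 + 1/(37/10) = 3 + 10/37 = 121/37
2 + 1/(121/37) = 2 + 37/121 = 279/121
-9 + 1/(279/121) = -9 + 121/279 = -2390/279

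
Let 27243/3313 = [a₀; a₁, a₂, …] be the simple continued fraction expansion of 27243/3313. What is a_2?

2

Repeatedly divide and take the remainder:
⌊27243/3313⌋ = 8, remainder 739
⌊3313/739⌋ = 4, remainder 357
⌊739/357⌋ = 2, remainder 25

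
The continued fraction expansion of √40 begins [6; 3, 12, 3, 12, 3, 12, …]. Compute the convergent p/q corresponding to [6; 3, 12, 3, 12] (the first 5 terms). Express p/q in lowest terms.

8886/1405

Compute successive convergents:
a_0 = 6: 6/1
a_1 = 3: 19/3
a_2 = 12: 234/37
a_3 = 3: 721/114
a_4 = 12: 8886/1405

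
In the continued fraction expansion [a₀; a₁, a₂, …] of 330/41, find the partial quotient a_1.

20

330 ÷ 41 → quotient 8, remainder 2
41 ÷ 2 → quotient 20, remainder 1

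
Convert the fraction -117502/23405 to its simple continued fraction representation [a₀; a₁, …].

Repeatedly divide and take the remainder:
⌊-117502/23405⌋ = -6, remainder 22928
⌊23405/22928⌋ = 1, remainder 477
⌊22928/477⌋ = 48, remainder 32
⌊477/32⌋ = 14, remainder 29
⌊32/29⌋ = 1, remainder 3
⌊29/3⌋ = 9, remainder 2
⌊3/2⌋ = 1, remainder 1
⌊2/1⌋ = 2, remainder 0

[-6; 1, 48, 14, 1, 9, 1, 2]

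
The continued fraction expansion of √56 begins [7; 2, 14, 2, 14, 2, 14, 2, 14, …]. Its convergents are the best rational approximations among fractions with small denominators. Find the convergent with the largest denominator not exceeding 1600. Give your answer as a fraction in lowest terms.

6503/869

a_0 = 7: 7/1  (≤ bound)
a_1 = 2: 15/2  (≤ bound)
a_2 = 14: 217/29  (≤ bound)
a_3 = 2: 449/60  (≤ bound)
a_4 = 14: 6503/869  (≤ bound)
a_5 = 2: 13455/1798  (> 1600, stop)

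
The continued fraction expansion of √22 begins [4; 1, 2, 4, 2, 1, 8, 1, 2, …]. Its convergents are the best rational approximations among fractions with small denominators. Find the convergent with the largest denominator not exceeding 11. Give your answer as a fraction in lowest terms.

List convergents until the denominator exceeds the bound:
a_0 = 4: 4/1  (≤ bound)
a_1 = 1: 5/1  (≤ bound)
a_2 = 2: 14/3  (≤ bound)
a_3 = 4: 61/13  (> 11, stop)

14/3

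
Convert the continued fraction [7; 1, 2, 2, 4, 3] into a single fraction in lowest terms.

771/100

Work from the innermost term outward:
Start with 3.
4 + 1/(3/1) = 4 + 1/3 = 13/3
2 + 1/(13/3) = 2 + 3/13 = 29/13
2 + 1/(29/13) = 2 + 13/29 = 71/29
1 + 1/(71/29) = 1 + 29/71 = 100/71
7 + 1/(100/71) = 7 + 71/100 = 771/100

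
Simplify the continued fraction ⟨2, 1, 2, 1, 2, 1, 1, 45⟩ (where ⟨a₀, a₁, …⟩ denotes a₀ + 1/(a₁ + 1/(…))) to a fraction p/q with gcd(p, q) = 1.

3236/1185

a_0 = 2: 2/1
a_1 = 1: 3/1
a_2 = 2: 8/3
a_3 = 1: 11/4
a_4 = 2: 30/11
a_5 = 1: 41/15
a_6 = 1: 71/26
a_7 = 45: 3236/1185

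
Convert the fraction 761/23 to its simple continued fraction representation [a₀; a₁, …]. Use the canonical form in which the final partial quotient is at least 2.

[33; 11, 2]

⌊761/23⌋ = 33, remainder 2
⌊23/2⌋ = 11, remainder 1
⌊2/1⌋ = 2, remainder 0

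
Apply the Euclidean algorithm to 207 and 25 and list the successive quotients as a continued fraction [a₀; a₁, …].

207 = 8·25 + 7, so a_0 = 8
25 = 3·7 + 4, so a_1 = 3
7 = 1·4 + 3, so a_2 = 1
4 = 1·3 + 1, so a_3 = 1
3 = 3·1 + 0, so a_4 = 3

[8; 3, 1, 1, 3]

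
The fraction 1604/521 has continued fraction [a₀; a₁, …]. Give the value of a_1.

12

Apply division with remainder until the remainder is 0:
1604 ÷ 521 → quotient 3, remainder 41
521 ÷ 41 → quotient 12, remainder 29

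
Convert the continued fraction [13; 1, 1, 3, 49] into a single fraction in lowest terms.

Use the convergent recurrence hₖ = aₖ·hₖ₋₁ + hₖ₋₂ (and likewise for the denominators kₖ):
a_0 = 13: 13/1
a_1 = 1: 14/1
a_2 = 1: 27/2
a_3 = 3: 95/7
a_4 = 49: 4682/345

4682/345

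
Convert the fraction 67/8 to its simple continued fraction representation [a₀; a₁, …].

[8; 2, 1, 2]

67 = 8·8 + 3, so a_0 = 8
8 = 2·3 + 2, so a_1 = 2
3 = 1·2 + 1, so a_2 = 1
2 = 2·1 + 0, so a_3 = 2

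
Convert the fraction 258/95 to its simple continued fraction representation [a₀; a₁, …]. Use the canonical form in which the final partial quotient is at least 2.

⌊258/95⌋ = 2, remainder 68
⌊95/68⌋ = 1, remainder 27
⌊68/27⌋ = 2, remainder 14
⌊27/14⌋ = 1, remainder 13
⌊14/13⌋ = 1, remainder 1
⌊13/1⌋ = 13, remainder 0

[2; 1, 2, 1, 1, 13]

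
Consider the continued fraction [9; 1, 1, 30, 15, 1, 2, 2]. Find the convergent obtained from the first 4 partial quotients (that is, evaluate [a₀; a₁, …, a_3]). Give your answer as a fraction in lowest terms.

Use the convergent recurrence hₖ = aₖ·hₖ₋₁ + hₖ₋₂ (and likewise for the denominators kₖ):
a_0 = 9: 9/1
a_1 = 1: 10/1
a_2 = 1: 19/2
a_3 = 30: 580/61

580/61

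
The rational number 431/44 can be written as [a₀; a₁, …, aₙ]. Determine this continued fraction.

431 ÷ 44 → quotient 9, remainder 35
44 ÷ 35 → quotient 1, remainder 9
35 ÷ 9 → quotient 3, remainder 8
9 ÷ 8 → quotient 1, remainder 1
8 ÷ 1 → quotient 8, remainder 0

[9; 1, 3, 1, 8]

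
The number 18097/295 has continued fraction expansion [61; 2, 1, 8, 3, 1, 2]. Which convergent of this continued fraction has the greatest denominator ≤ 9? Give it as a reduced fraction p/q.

List convergents until the denominator exceeds the bound:
a_0 = 61: 61/1  (≤ bound)
a_1 = 2: 123/2  (≤ bound)
a_2 = 1: 184/3  (≤ bound)
a_3 = 8: 1595/26  (> 9, stop)

184/3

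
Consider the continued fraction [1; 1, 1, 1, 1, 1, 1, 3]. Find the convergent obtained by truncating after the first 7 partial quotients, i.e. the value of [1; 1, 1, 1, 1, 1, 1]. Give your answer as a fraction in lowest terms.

Start with 1.
1 + 1/(1/1) = 1 + 1/1 = 2/1
1 + 1/(2/1) = 1 + 1/2 = 3/2
1 + 1/(3/2) = 1 + 2/3 = 5/3
1 + 1/(5/3) = 1 + 3/5 = 8/5
1 + 1/(8/5) = 1 + 5/8 = 13/8
1 + 1/(13/8) = 1 + 8/13 = 21/13

21/13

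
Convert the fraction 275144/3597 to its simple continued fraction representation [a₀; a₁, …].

[76; 2, 33, 2, 3, 3, 2]

Run the Euclidean algorithm, recording each quotient:
⌊275144/3597⌋ = 76, remainder 1772
⌊3597/1772⌋ = 2, remainder 53
⌊1772/53⌋ = 33, remainder 23
⌊53/23⌋ = 2, remainder 7
⌊23/7⌋ = 3, remainder 2
⌊7/2⌋ = 3, remainder 1
⌊2/1⌋ = 2, remainder 0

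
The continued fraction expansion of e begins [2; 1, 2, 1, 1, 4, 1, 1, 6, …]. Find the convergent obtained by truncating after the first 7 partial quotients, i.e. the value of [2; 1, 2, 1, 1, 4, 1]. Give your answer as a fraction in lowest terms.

106/39

Starting at the tail and folding back:
Start with 1.
4 + 1/(1/1) = 4 + 1/1 = 5/1
1 + 1/(5/1) = 1 + 1/5 = 6/5
1 + 1/(6/5) = 1 + 5/6 = 11/6
2 + 1/(11/6) = 2 + 6/11 = 28/11
1 + 1/(28/11) = 1 + 11/28 = 39/28
2 + 1/(39/28) = 2 + 28/39 = 106/39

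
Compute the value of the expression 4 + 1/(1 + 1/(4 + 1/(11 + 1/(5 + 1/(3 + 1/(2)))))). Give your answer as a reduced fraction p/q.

10121/2107

Start with 2.
3 + 1/(2/1) = 3 + 1/2 = 7/2
5 + 1/(7/2) = 5 + 2/7 = 37/7
11 + 1/(37/7) = 11 + 7/37 = 414/37
4 + 1/(414/37) = 4 + 37/414 = 1693/414
1 + 1/(1693/414) = 1 + 414/1693 = 2107/1693
4 + 1/(2107/1693) = 4 + 1693/2107 = 10121/2107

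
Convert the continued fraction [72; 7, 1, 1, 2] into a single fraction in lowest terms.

2741/38

Compute successive convergents:
a_0 = 72: 72/1
a_1 = 7: 505/7
a_2 = 1: 577/8
a_3 = 1: 1082/15
a_4 = 2: 2741/38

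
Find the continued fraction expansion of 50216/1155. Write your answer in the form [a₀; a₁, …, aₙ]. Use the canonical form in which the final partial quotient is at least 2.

[43; 2, 10, 2, 1, 1, 10]

50216 = 43·1155 + 551, so a_0 = 43
1155 = 2·551 + 53, so a_1 = 2
551 = 10·53 + 21, so a_2 = 10
53 = 2·21 + 11, so a_3 = 2
21 = 1·11 + 10, so a_4 = 1
11 = 1·10 + 1, so a_5 = 1
10 = 10·1 + 0, so a_6 = 10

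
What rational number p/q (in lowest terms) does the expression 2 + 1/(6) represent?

13/6

Build up convergents one term at a time:
a_0 = 2: 2/1
a_1 = 6: 13/6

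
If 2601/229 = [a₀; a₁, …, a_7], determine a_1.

Run the Euclidean algorithm, recording each quotient:
2601 = 11·229 + 82, so a_0 = 11
229 = 2·82 + 65, so a_1 = 2

2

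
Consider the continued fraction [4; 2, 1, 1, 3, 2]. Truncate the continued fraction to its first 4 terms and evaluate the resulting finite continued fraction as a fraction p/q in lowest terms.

22/5

Work from the innermost term outward:
Start with 1.
1 + 1/(1/1) = 1 + 1/1 = 2/1
2 + 1/(2/1) = 2 + 1/2 = 5/2
4 + 1/(5/2) = 4 + 2/5 = 22/5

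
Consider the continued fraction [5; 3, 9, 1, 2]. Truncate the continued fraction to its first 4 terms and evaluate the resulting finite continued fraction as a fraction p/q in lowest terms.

Compute successive convergents:
a_0 = 5: 5/1
a_1 = 3: 16/3
a_2 = 9: 149/28
a_3 = 1: 165/31

165/31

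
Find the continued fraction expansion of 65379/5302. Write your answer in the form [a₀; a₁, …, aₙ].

[12; 3, 47, 2, 3, 5]

65379 ÷ 5302 → quotient 12, remainder 1755
5302 ÷ 1755 → quotient 3, remainder 37
1755 ÷ 37 → quotient 47, remainder 16
37 ÷ 16 → quotient 2, remainder 5
16 ÷ 5 → quotient 3, remainder 1
5 ÷ 1 → quotient 5, remainder 0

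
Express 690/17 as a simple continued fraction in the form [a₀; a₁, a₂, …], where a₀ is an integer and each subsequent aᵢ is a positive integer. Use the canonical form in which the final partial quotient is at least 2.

[40; 1, 1, 2, 3]

⌊690/17⌋ = 40, remainder 10
⌊17/10⌋ = 1, remainder 7
⌊10/7⌋ = 1, remainder 3
⌊7/3⌋ = 2, remainder 1
⌊3/1⌋ = 3, remainder 0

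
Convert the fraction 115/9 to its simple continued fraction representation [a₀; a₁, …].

[12; 1, 3, 2]

Run the Euclidean algorithm, recording each quotient:
⌊115/9⌋ = 12, remainder 7
⌊9/7⌋ = 1, remainder 2
⌊7/2⌋ = 3, remainder 1
⌊2/1⌋ = 2, remainder 0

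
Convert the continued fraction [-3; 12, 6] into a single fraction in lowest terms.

Starting at the tail and folding back:
Start with 6.
12 + 1/(6/1) = 12 + 1/6 = 73/6
-3 + 1/(73/6) = -3 + 6/73 = -213/73

-213/73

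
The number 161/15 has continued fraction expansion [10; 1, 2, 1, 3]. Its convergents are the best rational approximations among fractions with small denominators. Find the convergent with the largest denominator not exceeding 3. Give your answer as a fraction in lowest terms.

32/3

a_0 = 10: 10/1  (≤ bound)
a_1 = 1: 11/1  (≤ bound)
a_2 = 2: 32/3  (≤ bound)
a_3 = 1: 43/4  (> 3, stop)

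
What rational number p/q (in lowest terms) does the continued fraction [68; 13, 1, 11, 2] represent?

a_0 = 68: 68/1
a_1 = 13: 885/13
a_2 = 1: 953/14
a_3 = 11: 11368/167
a_4 = 2: 23689/348

23689/348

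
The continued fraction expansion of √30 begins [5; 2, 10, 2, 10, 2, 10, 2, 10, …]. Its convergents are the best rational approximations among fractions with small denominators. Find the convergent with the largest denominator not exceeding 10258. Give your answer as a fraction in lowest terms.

55435/10121

a_0 = 5: 5/1  (≤ bound)
a_1 = 2: 11/2  (≤ bound)
a_2 = 10: 115/21  (≤ bound)
a_3 = 2: 241/44  (≤ bound)
a_4 = 10: 2525/461  (≤ bound)
a_5 = 2: 5291/966  (≤ bound)
a_6 = 10: 55435/10121  (≤ bound)
a_7 = 2: 116161/21208  (> 10258, stop)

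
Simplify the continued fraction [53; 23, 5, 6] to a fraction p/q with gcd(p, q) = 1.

38138/719

Start with 6.
5 + 1/(6/1) = 5 + 1/6 = 31/6
23 + 1/(31/6) = 23 + 6/31 = 719/31
53 + 1/(719/31) = 53 + 31/719 = 38138/719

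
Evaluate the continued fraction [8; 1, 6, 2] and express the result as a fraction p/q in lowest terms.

Start with 2.
6 + 1/(2/1) = 6 + 1/2 = 13/2
1 + 1/(13/2) = 1 + 2/13 = 15/13
8 + 1/(15/13) = 8 + 13/15 = 133/15

133/15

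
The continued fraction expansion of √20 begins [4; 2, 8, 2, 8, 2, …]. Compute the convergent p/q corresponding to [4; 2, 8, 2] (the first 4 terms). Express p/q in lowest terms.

161/36

Compute successive convergents:
a_0 = 4: 4/1
a_1 = 2: 9/2
a_2 = 8: 76/17
a_3 = 2: 161/36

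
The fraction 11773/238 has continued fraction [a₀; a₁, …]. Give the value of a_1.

11773 = 49·238 + 111, so a_0 = 49
238 = 2·111 + 16, so a_1 = 2

2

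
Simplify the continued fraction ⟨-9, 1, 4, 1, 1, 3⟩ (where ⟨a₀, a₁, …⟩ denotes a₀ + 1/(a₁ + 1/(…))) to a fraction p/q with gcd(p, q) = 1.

-319/39

Start with 3.
1 + 1/(3/1) = 1 + 1/3 = 4/3
1 + 1/(4/3) = 1 + 3/4 = 7/4
4 + 1/(7/4) = 4 + 4/7 = 32/7
1 + 1/(32/7) = 1 + 7/32 = 39/32
-9 + 1/(39/32) = -9 + 32/39 = -319/39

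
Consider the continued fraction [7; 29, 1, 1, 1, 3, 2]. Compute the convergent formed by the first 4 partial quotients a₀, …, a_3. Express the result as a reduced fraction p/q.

Build up convergents one term at a time:
a_0 = 7: 7/1
a_1 = 29: 204/29
a_2 = 1: 211/30
a_3 = 1: 415/59

415/59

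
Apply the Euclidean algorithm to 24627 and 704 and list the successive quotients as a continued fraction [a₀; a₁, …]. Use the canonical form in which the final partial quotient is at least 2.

⌊24627/704⌋ = 34, remainder 691
⌊704/691⌋ = 1, remainder 13
⌊691/13⌋ = 53, remainder 2
⌊13/2⌋ = 6, remainder 1
⌊2/1⌋ = 2, remainder 0

[34; 1, 53, 6, 2]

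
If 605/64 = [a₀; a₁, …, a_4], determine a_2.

4

Run the Euclidean algorithm, recording each quotient:
605 = 9·64 + 29, so a_0 = 9
64 = 2·29 + 6, so a_1 = 2
29 = 4·6 + 5, so a_2 = 4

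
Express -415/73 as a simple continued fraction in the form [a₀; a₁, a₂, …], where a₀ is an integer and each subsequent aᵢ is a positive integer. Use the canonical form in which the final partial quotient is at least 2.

⌊-415/73⌋ = -6, remainder 23
⌊73/23⌋ = 3, remainder 4
⌊23/4⌋ = 5, remainder 3
⌊4/3⌋ = 1, remainder 1
⌊3/1⌋ = 3, remainder 0

[-6; 3, 5, 1, 3]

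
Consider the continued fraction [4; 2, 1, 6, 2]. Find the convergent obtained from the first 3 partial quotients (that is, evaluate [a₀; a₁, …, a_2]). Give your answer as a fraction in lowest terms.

13/3

a_0 = 4: 4/1
a_1 = 2: 9/2
a_2 = 1: 13/3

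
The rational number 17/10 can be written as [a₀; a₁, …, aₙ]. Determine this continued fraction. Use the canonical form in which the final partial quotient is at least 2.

[1; 1, 2, 3]

Repeatedly divide and take the remainder:
17 ÷ 10 → quotient 1, remainder 7
10 ÷ 7 → quotient 1, remainder 3
7 ÷ 3 → quotient 2, remainder 1
3 ÷ 1 → quotient 3, remainder 0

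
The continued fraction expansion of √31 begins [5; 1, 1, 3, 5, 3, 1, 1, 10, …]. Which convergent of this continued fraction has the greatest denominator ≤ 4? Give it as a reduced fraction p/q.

11/2

List convergents until the denominator exceeds the bound:
a_0 = 5: 5/1  (≤ bound)
a_1 = 1: 6/1  (≤ bound)
a_2 = 1: 11/2  (≤ bound)
a_3 = 3: 39/7  (> 4, stop)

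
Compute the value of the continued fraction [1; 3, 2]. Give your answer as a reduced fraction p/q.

9/7

Build up convergents one term at a time:
a_0 = 1: 1/1
a_1 = 3: 4/3
a_2 = 2: 9/7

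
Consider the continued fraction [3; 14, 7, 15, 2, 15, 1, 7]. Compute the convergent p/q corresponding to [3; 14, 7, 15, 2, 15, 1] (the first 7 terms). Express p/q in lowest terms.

156763/51051

a_0 = 3: 3/1
a_1 = 14: 43/14
a_2 = 7: 304/99
a_3 = 15: 4603/1499
a_4 = 2: 9510/3097
a_5 = 15: 147253/47954
a_6 = 1: 156763/51051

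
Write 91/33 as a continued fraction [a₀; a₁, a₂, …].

91 ÷ 33 → quotient 2, remainder 25
33 ÷ 25 → quotient 1, remainder 8
25 ÷ 8 → quotient 3, remainder 1
8 ÷ 1 → quotient 8, remainder 0

[2; 1, 3, 8]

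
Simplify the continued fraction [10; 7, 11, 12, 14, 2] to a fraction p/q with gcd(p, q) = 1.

278909/27503

Use the convergent recurrence hₖ = aₖ·hₖ₋₁ + hₖ₋₂ (and likewise for the denominators kₖ):
a_0 = 10: 10/1
a_1 = 7: 71/7
a_2 = 11: 791/78
a_3 = 12: 9563/943
a_4 = 14: 134673/13280
a_5 = 2: 278909/27503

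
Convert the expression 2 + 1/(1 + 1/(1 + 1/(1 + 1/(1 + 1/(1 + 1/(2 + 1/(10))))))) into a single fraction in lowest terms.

Use the convergent recurrence hₖ = aₖ·hₖ₋₁ + hₖ₋₂ (and likewise for the denominators kₖ):
a_0 = 2: 2/1
a_1 = 1: 3/1
a_2 = 1: 5/2
a_3 = 1: 8/3
a_4 = 1: 13/5
a_5 = 1: 21/8
a_6 = 2: 55/21
a_7 = 10: 571/218

571/218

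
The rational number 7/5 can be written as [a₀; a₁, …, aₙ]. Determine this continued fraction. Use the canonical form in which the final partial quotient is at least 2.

7 ÷ 5 → quotient 1, remainder 2
5 ÷ 2 → quotient 2, remainder 1
2 ÷ 1 → quotient 2, remainder 0

[1; 2, 2]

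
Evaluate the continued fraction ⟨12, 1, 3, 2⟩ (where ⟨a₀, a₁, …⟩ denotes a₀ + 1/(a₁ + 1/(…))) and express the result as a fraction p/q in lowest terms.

Starting at the tail and folding back:
Start with 2.
3 + 1/(2/1) = 3 + 1/2 = 7/2
1 + 1/(7/2) = 1 + 2/7 = 9/7
12 + 1/(9/7) = 12 + 7/9 = 115/9

115/9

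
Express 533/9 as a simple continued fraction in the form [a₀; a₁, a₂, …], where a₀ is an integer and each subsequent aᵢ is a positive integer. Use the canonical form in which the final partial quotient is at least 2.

[59; 4, 2]

⌊533/9⌋ = 59, remainder 2
⌊9/2⌋ = 4, remainder 1
⌊2/1⌋ = 2, remainder 0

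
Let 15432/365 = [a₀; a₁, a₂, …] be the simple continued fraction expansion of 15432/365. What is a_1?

3

⌊15432/365⌋ = 42, remainder 102
⌊365/102⌋ = 3, remainder 59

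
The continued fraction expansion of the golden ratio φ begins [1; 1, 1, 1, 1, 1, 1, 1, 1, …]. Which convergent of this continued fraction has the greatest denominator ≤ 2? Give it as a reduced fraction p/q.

List convergents until the denominator exceeds the bound:
a_0 = 1: 1/1  (≤ bound)
a_1 = 1: 2/1  (≤ bound)
a_2 = 1: 3/2  (≤ bound)
a_3 = 1: 5/3  (> 2, stop)

3/2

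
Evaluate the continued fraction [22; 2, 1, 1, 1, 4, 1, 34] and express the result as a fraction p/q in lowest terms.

Build up convergents one term at a time:
a_0 = 22: 22/1
a_1 = 2: 45/2
a_2 = 1: 67/3
a_3 = 1: 112/5
a_4 = 1: 179/8
a_5 = 4: 828/37
a_6 = 1: 1007/45
a_7 = 34: 35066/1567

35066/1567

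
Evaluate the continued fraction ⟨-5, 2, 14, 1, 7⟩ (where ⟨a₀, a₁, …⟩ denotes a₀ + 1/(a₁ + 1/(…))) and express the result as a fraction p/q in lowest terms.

Start with 7.
1 + 1/(7/1) = 1 + 1/7 = 8/7
14 + 1/(8/7) = 14 + 7/8 = 119/8
2 + 1/(119/8) = 2 + 8/119 = 246/119
-5 + 1/(246/119) = -5 + 119/246 = -1111/246

-1111/246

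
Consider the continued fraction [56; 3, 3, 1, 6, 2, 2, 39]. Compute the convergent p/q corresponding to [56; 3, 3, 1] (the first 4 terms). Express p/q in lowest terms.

a_0 = 56: 56/1
a_1 = 3: 169/3
a_2 = 3: 563/10
a_3 = 1: 732/13

732/13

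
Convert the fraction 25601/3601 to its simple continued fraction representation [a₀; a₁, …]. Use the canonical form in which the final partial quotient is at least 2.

⌊25601/3601⌋ = 7, remainder 394
⌊3601/394⌋ = 9, remainder 55
⌊394/55⌋ = 7, remainder 9
⌊55/9⌋ = 6, remainder 1
⌊9/1⌋ = 9, remainder 0

[7; 9, 7, 6, 9]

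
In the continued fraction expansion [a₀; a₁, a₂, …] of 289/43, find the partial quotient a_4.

1

289 ÷ 43 → quotient 6, remainder 31
43 ÷ 31 → quotient 1, remainder 12
31 ÷ 12 → quotient 2, remainder 7
12 ÷ 7 → quotient 1, remainder 5
7 ÷ 5 → quotient 1, remainder 2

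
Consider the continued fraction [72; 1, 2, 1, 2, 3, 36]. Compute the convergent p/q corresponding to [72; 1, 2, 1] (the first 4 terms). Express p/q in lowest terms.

291/4

Use the convergent recurrence hₖ = aₖ·hₖ₋₁ + hₖ₋₂ (and likewise for the denominators kₖ):
a_0 = 72: 72/1
a_1 = 1: 73/1
a_2 = 2: 218/3
a_3 = 1: 291/4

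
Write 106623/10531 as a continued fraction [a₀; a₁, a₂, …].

[10; 8, 48, 1, 1, 1, 2, 3]

Repeatedly divide and take the remainder:
106623 = 10·10531 + 1313, so a_0 = 10
10531 = 8·1313 + 27, so a_1 = 8
1313 = 48·27 + 17, so a_2 = 48
27 = 1·17 + 10, so a_3 = 1
17 = 1·10 + 7, so a_4 = 1
10 = 1·7 + 3, so a_5 = 1
7 = 2·3 + 1, so a_6 = 2
3 = 3·1 + 0, so a_7 = 3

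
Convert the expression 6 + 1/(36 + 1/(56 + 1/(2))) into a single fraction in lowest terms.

24533/4070

Build up convergents one term at a time:
a_0 = 6: 6/1
a_1 = 36: 217/36
a_2 = 56: 12158/2017
a_3 = 2: 24533/4070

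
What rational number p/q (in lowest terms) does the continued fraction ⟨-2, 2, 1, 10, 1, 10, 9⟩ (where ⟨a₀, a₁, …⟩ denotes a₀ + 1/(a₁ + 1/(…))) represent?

Starting at the tail and folding back:
Start with 9.
10 + 1/(9/1) = 10 + 1/9 = 91/9
1 + 1/(91/9) = 1 + 9/91 = 100/91
10 + 1/(100/91) = 10 + 91/100 = 1091/100
1 + 1/(1091/100) = 1 + 100/1091 = 1191/1091
2 + 1/(1191/1091) = 2 + 1091/1191 = 3473/1191
-2 + 1/(3473/1191) = -2 + 1191/3473 = -5755/3473

-5755/3473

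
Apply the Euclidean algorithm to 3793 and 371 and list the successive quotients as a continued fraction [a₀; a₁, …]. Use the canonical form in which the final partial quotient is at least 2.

Run the Euclidean algorithm, recording each quotient:
⌊3793/371⌋ = 10, remainder 83
⌊371/83⌋ = 4, remainder 39
⌊83/39⌋ = 2, remainder 5
⌊39/5⌋ = 7, remainder 4
⌊5/4⌋ = 1, remainder 1
⌊4/1⌋ = 4, remainder 0

[10; 4, 2, 7, 1, 4]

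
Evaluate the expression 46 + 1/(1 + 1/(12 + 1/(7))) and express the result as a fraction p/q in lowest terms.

Start with 7.
12 + 1/(7/1) = 12 + 1/7 = 85/7
1 + 1/(85/7) = 1 + 7/85 = 92/85
46 + 1/(92/85) = 46 + 85/92 = 4317/92

4317/92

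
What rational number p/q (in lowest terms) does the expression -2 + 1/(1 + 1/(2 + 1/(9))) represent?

Starting at the tail and folding back:
Start with 9.
2 + 1/(9/1) = 2 + 1/9 = 19/9
1 + 1/(19/9) = 1 + 9/19 = 28/19
-2 + 1/(28/19) = -2 + 19/28 = -37/28

-37/28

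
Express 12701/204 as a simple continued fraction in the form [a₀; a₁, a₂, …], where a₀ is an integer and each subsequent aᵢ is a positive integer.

[62; 3, 1, 5, 1, 1, 1, 2]

12701 = 62·204 + 53, so a_0 = 62
204 = 3·53 + 45, so a_1 = 3
53 = 1·45 + 8, so a_2 = 1
45 = 5·8 + 5, so a_3 = 5
8 = 1·5 + 3, so a_4 = 1
5 = 1·3 + 2, so a_5 = 1
3 = 1·2 + 1, so a_6 = 1
2 = 2·1 + 0, so a_7 = 2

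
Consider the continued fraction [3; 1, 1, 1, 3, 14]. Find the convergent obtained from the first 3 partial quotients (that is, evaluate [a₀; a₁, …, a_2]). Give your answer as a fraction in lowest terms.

Build up convergents one term at a time:
a_0 = 3: 3/1
a_1 = 1: 4/1
a_2 = 1: 7/2

7/2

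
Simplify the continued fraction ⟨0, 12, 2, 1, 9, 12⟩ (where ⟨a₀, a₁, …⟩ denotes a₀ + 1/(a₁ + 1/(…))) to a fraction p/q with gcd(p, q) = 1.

351/4333

Start with 12.
9 + 1/(12/1) = 9 + 1/12 = 109/12
1 + 1/(109/12) = 1 + 12/109 = 121/109
2 + 1/(121/109) = 2 + 109/121 = 351/121
12 + 1/(351/121) = 12 + 121/351 = 4333/351
0 + 1/(4333/351) = 0 + 351/4333 = 351/4333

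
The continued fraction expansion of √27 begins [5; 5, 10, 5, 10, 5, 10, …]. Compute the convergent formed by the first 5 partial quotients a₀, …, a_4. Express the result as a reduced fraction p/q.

Build up convergents one term at a time:
a_0 = 5: 5/1
a_1 = 5: 26/5
a_2 = 10: 265/51
a_3 = 5: 1351/260
a_4 = 10: 13775/2651

13775/2651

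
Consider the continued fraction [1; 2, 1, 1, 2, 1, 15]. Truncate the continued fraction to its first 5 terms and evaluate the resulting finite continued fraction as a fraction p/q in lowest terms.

Start with 2.
1 + 1/(2/1) = 1 + 1/2 = 3/2
1 + 1/(3/2) = 1 + 2/3 = 5/3
2 + 1/(5/3) = 2 + 3/5 = 13/5
1 + 1/(13/5) = 1 + 5/13 = 18/13

18/13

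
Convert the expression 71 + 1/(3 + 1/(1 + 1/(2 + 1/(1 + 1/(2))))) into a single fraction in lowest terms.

2922/41

Compute successive convergents:
a_0 = 71: 71/1
a_1 = 3: 214/3
a_2 = 1: 285/4
a_3 = 2: 784/11
a_4 = 1: 1069/15
a_5 = 2: 2922/41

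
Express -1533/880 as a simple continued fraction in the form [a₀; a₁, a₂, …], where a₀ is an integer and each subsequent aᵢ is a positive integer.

[-2; 3, 1, 7, 9, 3]

Repeatedly divide and take the remainder:
⌊-1533/880⌋ = -2, remainder 227
⌊880/227⌋ = 3, remainder 199
⌊227/199⌋ = 1, remainder 28
⌊199/28⌋ = 7, remainder 3
⌊28/3⌋ = 9, remainder 1
⌊3/1⌋ = 3, remainder 0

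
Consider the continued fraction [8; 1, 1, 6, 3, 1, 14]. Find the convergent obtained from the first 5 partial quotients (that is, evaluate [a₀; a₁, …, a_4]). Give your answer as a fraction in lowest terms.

Use the convergent recurrence hₖ = aₖ·hₖ₋₁ + hₖ₋₂ (and likewise for the denominators kₖ):
a_0 = 8: 8/1
a_1 = 1: 9/1
a_2 = 1: 17/2
a_3 = 6: 111/13
a_4 = 3: 350/41

350/41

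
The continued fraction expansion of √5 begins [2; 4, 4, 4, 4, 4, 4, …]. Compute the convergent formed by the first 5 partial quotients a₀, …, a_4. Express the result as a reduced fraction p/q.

Start with 4.
4 + 1/(4/1) = 4 + 1/4 = 17/4
4 + 1/(17/4) = 4 + 4/17 = 72/17
4 + 1/(72/17) = 4 + 17/72 = 305/72
2 + 1/(305/72) = 2 + 72/305 = 682/305

682/305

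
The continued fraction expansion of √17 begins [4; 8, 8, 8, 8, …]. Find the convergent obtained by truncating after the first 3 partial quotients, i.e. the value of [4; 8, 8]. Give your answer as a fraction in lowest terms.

Start with 8.
8 + 1/(8/1) = 8 + 1/8 = 65/8
4 + 1/(65/8) = 4 + 8/65 = 268/65

268/65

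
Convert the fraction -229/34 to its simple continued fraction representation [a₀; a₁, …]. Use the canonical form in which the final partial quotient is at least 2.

[-7; 3, 1, 3, 2]

Apply division with remainder until the remainder is 0:
⌊-229/34⌋ = -7, remainder 9
⌊34/9⌋ = 3, remainder 7
⌊9/7⌋ = 1, remainder 2
⌊7/2⌋ = 3, remainder 1
⌊2/1⌋ = 2, remainder 0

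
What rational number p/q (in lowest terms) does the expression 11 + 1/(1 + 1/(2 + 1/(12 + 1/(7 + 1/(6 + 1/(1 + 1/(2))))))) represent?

Start with 2.
1 + 1/(2/1) = 1 + 1/2 = 3/2
6 + 1/(3/2) = 6 + 2/3 = 20/3
7 + 1/(20/3) = 7 + 3/20 = 143/20
12 + 1/(143/20) = 12 + 20/143 = 1736/143
2 + 1/(1736/143) = 2 + 143/1736 = 3615/1736
1 + 1/(3615/1736) = 1 + 1736/3615 = 5351/3615
11 + 1/(5351/3615) = 11 + 3615/5351 = 62476/5351

62476/5351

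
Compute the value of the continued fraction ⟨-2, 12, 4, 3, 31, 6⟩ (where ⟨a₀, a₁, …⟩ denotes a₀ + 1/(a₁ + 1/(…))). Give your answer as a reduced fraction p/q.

Compute successive convergents:
a_0 = -2: -2/1
a_1 = 12: -23/12
a_2 = 4: -94/49
a_3 = 3: -305/159
a_4 = 31: -9549/4978
a_5 = 6: -57599/30027

-57599/30027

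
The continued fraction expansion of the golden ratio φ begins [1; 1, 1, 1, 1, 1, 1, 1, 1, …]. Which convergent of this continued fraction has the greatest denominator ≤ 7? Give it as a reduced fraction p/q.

8/5

a_0 = 1: 1/1  (≤ bound)
a_1 = 1: 2/1  (≤ bound)
a_2 = 1: 3/2  (≤ bound)
a_3 = 1: 5/3  (≤ bound)
a_4 = 1: 8/5  (≤ bound)
a_5 = 1: 13/8  (> 7, stop)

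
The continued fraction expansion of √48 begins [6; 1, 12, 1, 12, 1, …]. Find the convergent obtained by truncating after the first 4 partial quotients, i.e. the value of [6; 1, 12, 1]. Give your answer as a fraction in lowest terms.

Collapse the nested fraction from the inside out:
Start with 1.
12 + 1/(1/1) = 12 + 1/1 = 13/1
1 + 1/(13/1) = 1 + 1/13 = 14/13
6 + 1/(14/13) = 6 + 13/14 = 97/14

97/14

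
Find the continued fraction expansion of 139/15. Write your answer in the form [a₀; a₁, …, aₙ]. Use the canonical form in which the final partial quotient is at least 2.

[9; 3, 1, 3]

⌊139/15⌋ = 9, remainder 4
⌊15/4⌋ = 3, remainder 3
⌊4/3⌋ = 1, remainder 1
⌊3/1⌋ = 3, remainder 0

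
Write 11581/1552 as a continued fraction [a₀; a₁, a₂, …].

[7; 2, 6, 13, 9]

Repeatedly divide and take the remainder:
11581 = 7·1552 + 717, so a_0 = 7
1552 = 2·717 + 118, so a_1 = 2
717 = 6·118 + 9, so a_2 = 6
118 = 13·9 + 1, so a_3 = 13
9 = 9·1 + 0, so a_4 = 9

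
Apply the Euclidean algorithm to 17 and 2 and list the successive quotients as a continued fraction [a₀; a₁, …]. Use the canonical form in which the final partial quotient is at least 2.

[8; 2]

⌊17/2⌋ = 8, remainder 1
⌊2/1⌋ = 2, remainder 0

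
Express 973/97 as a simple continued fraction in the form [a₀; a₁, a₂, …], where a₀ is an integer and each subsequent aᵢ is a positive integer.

[10; 32, 3]

⌊973/97⌋ = 10, remainder 3
⌊97/3⌋ = 32, remainder 1
⌊3/1⌋ = 3, remainder 0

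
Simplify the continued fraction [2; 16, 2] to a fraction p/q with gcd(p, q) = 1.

a_0 = 2: 2/1
a_1 = 16: 33/16
a_2 = 2: 68/33

68/33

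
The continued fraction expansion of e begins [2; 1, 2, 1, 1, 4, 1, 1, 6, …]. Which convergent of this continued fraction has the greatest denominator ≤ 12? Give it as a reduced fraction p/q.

a_0 = 2: 2/1  (≤ bound)
a_1 = 1: 3/1  (≤ bound)
a_2 = 2: 8/3  (≤ bound)
a_3 = 1: 11/4  (≤ bound)
a_4 = 1: 19/7  (≤ bound)
a_5 = 4: 87/32  (> 12, stop)

19/7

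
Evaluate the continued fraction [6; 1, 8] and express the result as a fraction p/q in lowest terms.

a_0 = 6: 6/1
a_1 = 1: 7/1
a_2 = 8: 62/9

62/9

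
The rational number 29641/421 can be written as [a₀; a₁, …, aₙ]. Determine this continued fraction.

[70; 2, 2, 6, 13]

Repeatedly divide and take the remainder:
29641 = 70·421 + 171, so a_0 = 70
421 = 2·171 + 79, so a_1 = 2
171 = 2·79 + 13, so a_2 = 2
79 = 6·13 + 1, so a_3 = 6
13 = 13·1 + 0, so a_4 = 13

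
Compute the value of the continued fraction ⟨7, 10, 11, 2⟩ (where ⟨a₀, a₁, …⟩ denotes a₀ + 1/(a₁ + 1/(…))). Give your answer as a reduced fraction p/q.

Start with 2.
11 + 1/(2/1) = 11 + 1/2 = 23/2
10 + 1/(23/2) = 10 + 2/23 = 232/23
7 + 1/(232/23) = 7 + 23/232 = 1647/232

1647/232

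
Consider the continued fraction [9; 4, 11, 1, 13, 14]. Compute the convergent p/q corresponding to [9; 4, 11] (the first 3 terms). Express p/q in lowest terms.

a_0 = 9: 9/1
a_1 = 4: 37/4
a_2 = 11: 416/45

416/45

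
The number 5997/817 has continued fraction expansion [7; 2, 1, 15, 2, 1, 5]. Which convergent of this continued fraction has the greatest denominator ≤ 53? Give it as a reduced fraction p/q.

345/47

List convergents until the denominator exceeds the bound:
a_0 = 7: 7/1  (≤ bound)
a_1 = 2: 15/2  (≤ bound)
a_2 = 1: 22/3  (≤ bound)
a_3 = 15: 345/47  (≤ bound)
a_4 = 2: 712/97  (> 53, stop)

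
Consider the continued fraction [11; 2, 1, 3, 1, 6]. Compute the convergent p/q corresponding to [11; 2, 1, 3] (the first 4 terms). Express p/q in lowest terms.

125/11

a_0 = 11: 11/1
a_1 = 2: 23/2
a_2 = 1: 34/3
a_3 = 3: 125/11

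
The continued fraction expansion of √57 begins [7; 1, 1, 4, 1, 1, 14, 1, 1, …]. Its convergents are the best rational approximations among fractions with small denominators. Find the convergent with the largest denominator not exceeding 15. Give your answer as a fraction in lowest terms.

a_0 = 7: 7/1  (≤ bound)
a_1 = 1: 8/1  (≤ bound)
a_2 = 1: 15/2  (≤ bound)
a_3 = 4: 68/9  (≤ bound)
a_4 = 1: 83/11  (≤ bound)
a_5 = 1: 151/20  (> 15, stop)

83/11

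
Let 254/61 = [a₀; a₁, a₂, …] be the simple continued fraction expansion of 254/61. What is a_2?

10

Apply division with remainder until the remainder is 0:
254 ÷ 61 → quotient 4, remainder 10
61 ÷ 10 → quotient 6, remainder 1
10 ÷ 1 → quotient 10, remainder 0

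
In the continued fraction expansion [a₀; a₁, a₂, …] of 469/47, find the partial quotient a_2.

469 ÷ 47 → quotient 9, remainder 46
47 ÷ 46 → quotient 1, remainder 1
46 ÷ 1 → quotient 46, remainder 0

46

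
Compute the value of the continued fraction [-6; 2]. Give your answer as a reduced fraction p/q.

Start with 2.
-6 + 1/(2/1) = -6 + 1/2 = -11/2

-11/2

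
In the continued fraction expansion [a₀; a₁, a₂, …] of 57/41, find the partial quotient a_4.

3

57 = 1·41 + 16, so a_0 = 1
41 = 2·16 + 9, so a_1 = 2
16 = 1·9 + 7, so a_2 = 1
9 = 1·7 + 2, so a_3 = 1
7 = 3·2 + 1, so a_4 = 3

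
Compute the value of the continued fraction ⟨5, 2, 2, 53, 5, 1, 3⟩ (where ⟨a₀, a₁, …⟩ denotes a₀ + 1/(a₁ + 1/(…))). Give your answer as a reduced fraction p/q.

Collapse the nested fraction from the inside out:
Start with 3.
1 + 1/(3/1) = 1 + 1/3 = 4/3
5 + 1/(4/3) = 5 + 3/4 = 23/4
53 + 1/(23/4) = 53 + 4/23 = 1223/23
2 + 1/(1223/23) = 2 + 23/1223 = 2469/1223
2 + 1/(2469/1223) = 2 + 1223/2469 = 6161/2469
5 + 1/(6161/2469) = 5 + 2469/6161 = 33274/6161

33274/6161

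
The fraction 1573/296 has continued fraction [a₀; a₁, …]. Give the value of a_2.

Apply division with remainder until the remainder is 0:
⌊1573/296⌋ = 5, remainder 93
⌊296/93⌋ = 3, remainder 17
⌊93/17⌋ = 5, remainder 8

5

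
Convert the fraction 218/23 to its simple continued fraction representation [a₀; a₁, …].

⌊218/23⌋ = 9, remainder 11
⌊23/11⌋ = 2, remainder 1
⌊11/1⌋ = 11, remainder 0

[9; 2, 11]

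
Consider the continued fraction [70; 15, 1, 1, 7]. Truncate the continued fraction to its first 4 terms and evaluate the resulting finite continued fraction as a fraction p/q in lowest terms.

2172/31

Start with 1.
1 + 1/(1/1) = 1 + 1/1 = 2/1
15 + 1/(2/1) = 15 + 1/2 = 31/2
70 + 1/(31/2) = 70 + 2/31 = 2172/31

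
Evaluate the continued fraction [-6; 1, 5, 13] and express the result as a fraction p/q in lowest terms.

-408/79

a_0 = -6: -6/1
a_1 = 1: -5/1
a_2 = 5: -31/6
a_3 = 13: -408/79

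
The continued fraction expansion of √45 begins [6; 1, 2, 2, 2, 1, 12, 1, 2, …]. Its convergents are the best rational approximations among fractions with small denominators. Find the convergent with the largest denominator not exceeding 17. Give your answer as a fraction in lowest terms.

List convergents until the denominator exceeds the bound:
a_0 = 6: 6/1  (≤ bound)
a_1 = 1: 7/1  (≤ bound)
a_2 = 2: 20/3  (≤ bound)
a_3 = 2: 47/7  (≤ bound)
a_4 = 2: 114/17  (≤ bound)
a_5 = 1: 161/24  (> 17, stop)

114/17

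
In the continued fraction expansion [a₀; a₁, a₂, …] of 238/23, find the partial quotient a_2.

⌊238/23⌋ = 10, remainder 8
⌊23/8⌋ = 2, remainder 7
⌊8/7⌋ = 1, remainder 1

1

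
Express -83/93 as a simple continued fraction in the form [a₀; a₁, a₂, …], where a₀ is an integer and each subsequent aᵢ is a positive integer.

-83 ÷ 93 → quotient -1, remainder 10
93 ÷ 10 → quotient 9, remainder 3
10 ÷ 3 → quotient 3, remainder 1
3 ÷ 1 → quotient 3, remainder 0

[-1; 9, 3, 3]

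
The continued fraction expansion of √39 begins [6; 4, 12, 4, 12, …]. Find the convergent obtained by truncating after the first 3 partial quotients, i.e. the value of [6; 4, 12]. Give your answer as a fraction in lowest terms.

Collapse the nested fraction from the inside out:
Start with 12.
4 + 1/(12/1) = 4 + 1/12 = 49/12
6 + 1/(49/12) = 6 + 12/49 = 306/49

306/49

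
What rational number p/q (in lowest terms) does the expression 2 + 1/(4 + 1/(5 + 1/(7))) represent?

Start with 7.
5 + 1/(7/1) = 5 + 1/7 = 36/7
4 + 1/(36/7) = 4 + 7/36 = 151/36
2 + 1/(151/36) = 2 + 36/151 = 338/151

338/151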